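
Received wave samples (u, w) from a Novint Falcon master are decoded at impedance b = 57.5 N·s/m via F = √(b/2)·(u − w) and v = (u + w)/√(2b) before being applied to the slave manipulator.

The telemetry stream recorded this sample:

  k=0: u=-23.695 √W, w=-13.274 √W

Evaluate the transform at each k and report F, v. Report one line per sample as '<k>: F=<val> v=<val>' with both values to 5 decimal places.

0: F=-55.87639 v=-3.44738

k=0: u−w=-10.42100, u+w=-36.96900; √(b/2)=5.36190, √(2b)=10.72381; F=5.36190×(-10.421)=-55.87639, v=-36.96900/10.72381=-3.44738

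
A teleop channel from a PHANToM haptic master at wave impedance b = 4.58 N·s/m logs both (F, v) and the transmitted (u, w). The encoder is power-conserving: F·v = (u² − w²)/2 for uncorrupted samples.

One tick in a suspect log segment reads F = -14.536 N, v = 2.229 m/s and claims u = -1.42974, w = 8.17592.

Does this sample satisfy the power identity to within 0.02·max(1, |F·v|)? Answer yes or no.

yes

F·v = (-14.536)×2.229 = -32.40074 W.
(u² − w²)/2 = (2.04416 − 66.84567)/2 = -32.40076 W.
|Δ| = 0.00001;  2% of max(1, |F·v|) = 0.64801.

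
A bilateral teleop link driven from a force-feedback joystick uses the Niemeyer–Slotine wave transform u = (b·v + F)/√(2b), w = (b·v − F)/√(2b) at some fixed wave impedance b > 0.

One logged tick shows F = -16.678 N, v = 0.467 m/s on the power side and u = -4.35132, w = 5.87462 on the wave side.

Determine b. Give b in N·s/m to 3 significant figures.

u + w = 1.5233;  u + w = √(2b)·v, so √(2b) = 1.5233/0.467 = 3.2619.
b = (√(2b))²/2 = 10.6399/2 = 5.3199.
(Check via u − w = 2F/√(2b): u − w = -10.2259, 2F/√(2b) = -10.2260.)

b = 5.32 N·s/m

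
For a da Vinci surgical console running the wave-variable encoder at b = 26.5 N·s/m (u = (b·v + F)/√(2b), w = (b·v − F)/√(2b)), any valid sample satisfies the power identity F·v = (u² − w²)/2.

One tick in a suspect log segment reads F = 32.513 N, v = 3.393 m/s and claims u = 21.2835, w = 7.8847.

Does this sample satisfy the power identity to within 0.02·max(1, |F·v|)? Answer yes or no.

F·v = 32.513×3.393 = 110.3166 W.
(u² − w²)/2 = (452.9874 − 62.1685)/2 = 195.4094 W.
|Δ| = 85.0928;  2% of max(1, |F·v|) = 2.2063.

no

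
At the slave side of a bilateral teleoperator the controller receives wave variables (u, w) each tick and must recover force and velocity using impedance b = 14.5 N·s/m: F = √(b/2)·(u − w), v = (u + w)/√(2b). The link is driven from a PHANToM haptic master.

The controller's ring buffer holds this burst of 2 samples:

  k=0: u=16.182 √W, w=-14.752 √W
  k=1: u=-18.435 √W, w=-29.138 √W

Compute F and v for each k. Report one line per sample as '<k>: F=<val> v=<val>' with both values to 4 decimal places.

0: F=83.2923 v=0.2655
1: F=28.8187 v=-8.8341

k=0: u−w=30.9340, u+w=1.4300; √(b/2)=2.6926, √(2b)=5.3852; F=2.6926×30.934=83.2923, v=1.4300/5.3852=0.2655
k=1: u−w=10.7030, u+w=-47.5730; √(b/2)=2.6926, √(2b)=5.3852; F=2.6926×10.703=28.8187, v=-47.5730/5.3852=-8.8341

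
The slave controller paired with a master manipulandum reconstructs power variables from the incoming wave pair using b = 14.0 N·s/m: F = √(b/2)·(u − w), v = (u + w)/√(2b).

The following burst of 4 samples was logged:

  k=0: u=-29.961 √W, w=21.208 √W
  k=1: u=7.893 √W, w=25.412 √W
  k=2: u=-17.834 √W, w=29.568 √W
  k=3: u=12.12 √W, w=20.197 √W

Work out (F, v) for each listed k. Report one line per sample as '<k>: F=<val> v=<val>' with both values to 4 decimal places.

k=0: u−w=-51.1690, u+w=-8.7530; √(b/2)=2.6458, √(2b)=5.2915; F=2.6458×(-51.169)=-135.3804, v=-8.7530/5.2915=-1.6542
k=1: u−w=-17.5190, u+w=33.3050; √(b/2)=2.6458, √(2b)=5.2915; F=2.6458×(-17.519)=-46.3509, v=33.3050/5.2915=6.2941
k=2: u−w=-47.4020, u+w=11.7340; √(b/2)=2.6458, √(2b)=5.2915; F=2.6458×(-47.402)=-125.4139, v=11.7340/5.2915=2.2175
k=3: u−w=-8.0770, u+w=32.3170; √(b/2)=2.6458, √(2b)=5.2915; F=2.6458×(-8.077)=-21.3697, v=32.3170/5.2915=6.1073

0: F=-135.3804 v=-1.6542
1: F=-46.3509 v=6.2941
2: F=-125.4139 v=2.2175
3: F=-21.3697 v=6.1073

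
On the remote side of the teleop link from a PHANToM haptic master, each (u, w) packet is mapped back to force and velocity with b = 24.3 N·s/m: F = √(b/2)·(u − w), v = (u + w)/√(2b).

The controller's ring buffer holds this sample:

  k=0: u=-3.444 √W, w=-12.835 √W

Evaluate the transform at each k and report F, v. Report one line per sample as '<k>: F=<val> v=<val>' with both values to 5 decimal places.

0: F=32.73407 v=-2.33512

k=0: u−w=9.39100, u+w=-16.27900; √(b/2)=3.48569, √(2b)=6.97137; F=3.48569×9.391=32.73407, v=-16.27900/6.97137=-2.33512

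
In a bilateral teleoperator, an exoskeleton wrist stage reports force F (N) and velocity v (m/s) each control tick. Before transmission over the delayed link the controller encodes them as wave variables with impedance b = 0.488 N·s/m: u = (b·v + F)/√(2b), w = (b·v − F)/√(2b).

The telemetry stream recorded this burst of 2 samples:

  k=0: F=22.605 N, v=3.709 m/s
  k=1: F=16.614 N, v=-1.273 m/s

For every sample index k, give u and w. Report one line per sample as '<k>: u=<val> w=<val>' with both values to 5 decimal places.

0: u=24.71335 w=-21.04913
1: u=16.18821 w=-17.44585

k=0: b·v=0.488×3.709=1.80999; √(2b)=0.98793; u=(1.80999+22.605)/0.98793=24.71335, w=(1.80999−22.605)/0.98793=-21.04913
k=1: b·v=0.488×(-1.273)=-0.62122; √(2b)=0.98793; u=(-0.62122+16.614)/0.98793=16.18821, w=(-0.62122−16.614)/0.98793=-17.44585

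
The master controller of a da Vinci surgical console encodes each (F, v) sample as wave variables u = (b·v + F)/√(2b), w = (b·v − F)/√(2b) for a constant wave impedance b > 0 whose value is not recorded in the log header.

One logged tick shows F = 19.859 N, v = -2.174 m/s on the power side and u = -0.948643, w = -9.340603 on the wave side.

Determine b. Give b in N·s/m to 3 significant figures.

u + w = -10.289246;  u + w = √(2b)·v, so √(2b) = -10.289246/(-2.174) = 4.732864.
b = (√(2b))²/2 = 22.400000/2 = 11.200000.
(Check via u − w = 2F/√(2b): u − w = 8.391960, 2F/√(2b) = 8.391959.)

b = 11.2 N·s/m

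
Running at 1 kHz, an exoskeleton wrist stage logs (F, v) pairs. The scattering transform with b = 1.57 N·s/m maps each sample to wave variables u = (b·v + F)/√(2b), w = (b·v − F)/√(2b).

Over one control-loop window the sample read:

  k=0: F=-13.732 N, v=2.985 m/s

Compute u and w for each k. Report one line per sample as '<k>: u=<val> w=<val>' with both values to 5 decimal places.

k=0: b·v=1.57×2.985=4.68645; √(2b)=1.77200; u=(4.68645+(-13.732))/1.77200=-5.10470, w=(4.68645−(-13.732))/1.77200=10.39413

0: u=-5.10470 w=10.39413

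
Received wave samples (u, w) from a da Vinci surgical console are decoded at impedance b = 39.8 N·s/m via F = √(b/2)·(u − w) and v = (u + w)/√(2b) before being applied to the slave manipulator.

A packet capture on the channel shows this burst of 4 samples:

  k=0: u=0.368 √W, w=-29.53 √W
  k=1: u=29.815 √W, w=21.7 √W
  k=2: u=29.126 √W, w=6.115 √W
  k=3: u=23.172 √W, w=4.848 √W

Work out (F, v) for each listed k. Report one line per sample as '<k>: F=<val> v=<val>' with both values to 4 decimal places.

0: F=133.3732 v=-3.2686
1: F=36.2005 v=5.7740
2: F=102.6507 v=3.9500
3: F=81.7423 v=3.1406

k=0: u−w=29.8980, u+w=-29.1620; √(b/2)=4.4609, √(2b)=8.9219; F=4.4609×29.898=133.3732, v=-29.1620/8.9219=-3.2686
k=1: u−w=8.1150, u+w=51.5150; √(b/2)=4.4609, √(2b)=8.9219; F=4.4609×8.115=36.2005, v=51.5150/8.9219=5.7740
k=2: u−w=23.0110, u+w=35.2410; √(b/2)=4.4609, √(2b)=8.9219; F=4.4609×23.011=102.6507, v=35.2410/8.9219=3.9500
k=3: u−w=18.3240, u+w=28.0200; √(b/2)=4.4609, √(2b)=8.9219; F=4.4609×18.324=81.7423, v=28.0200/8.9219=3.1406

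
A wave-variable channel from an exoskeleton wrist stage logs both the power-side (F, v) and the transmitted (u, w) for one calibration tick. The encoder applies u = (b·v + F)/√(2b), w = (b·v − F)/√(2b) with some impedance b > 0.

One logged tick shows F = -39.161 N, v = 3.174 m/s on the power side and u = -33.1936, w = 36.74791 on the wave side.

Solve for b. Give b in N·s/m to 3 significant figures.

u + w = 3.55431;  u + w = √(2b)·v, so √(2b) = 3.55431/3.174 = 1.11982.
b = (√(2b))²/2 = 1.25400/2 = 0.62700.
(Check via u − w = 2F/√(2b): u − w = -69.94151, 2F/√(2b) = -69.94157.)

b = 0.627 N·s/m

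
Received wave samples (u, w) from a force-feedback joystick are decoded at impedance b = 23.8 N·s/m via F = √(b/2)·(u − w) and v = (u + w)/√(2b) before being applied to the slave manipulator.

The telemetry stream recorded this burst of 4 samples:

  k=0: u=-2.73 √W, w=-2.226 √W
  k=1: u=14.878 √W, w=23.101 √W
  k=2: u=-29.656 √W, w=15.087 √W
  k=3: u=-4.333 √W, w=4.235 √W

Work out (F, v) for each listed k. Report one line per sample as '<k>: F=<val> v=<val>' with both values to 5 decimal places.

0: F=-1.73862 v=-0.71834
1: F=-28.36637 v=5.50478
2: F=-154.34714 v=-2.11167
3: F=-29.55650 v=-0.01420

k=0: u−w=-0.50400, u+w=-4.95600; √(b/2)=3.44964, √(2b)=6.89928; F=3.44964×(-0.504)=-1.73862, v=-4.95600/6.89928=-0.71834
k=1: u−w=-8.22300, u+w=37.97900; √(b/2)=3.44964, √(2b)=6.89928; F=3.44964×(-8.223)=-28.36637, v=37.97900/6.89928=5.50478
k=2: u−w=-44.74300, u+w=-14.56900; √(b/2)=3.44964, √(2b)=6.89928; F=3.44964×(-44.743)=-154.34714, v=-14.56900/6.89928=-2.11167
k=3: u−w=-8.56800, u+w=-0.09800; √(b/2)=3.44964, √(2b)=6.89928; F=3.44964×(-8.568)=-29.55650, v=-0.09800/6.89928=-0.01420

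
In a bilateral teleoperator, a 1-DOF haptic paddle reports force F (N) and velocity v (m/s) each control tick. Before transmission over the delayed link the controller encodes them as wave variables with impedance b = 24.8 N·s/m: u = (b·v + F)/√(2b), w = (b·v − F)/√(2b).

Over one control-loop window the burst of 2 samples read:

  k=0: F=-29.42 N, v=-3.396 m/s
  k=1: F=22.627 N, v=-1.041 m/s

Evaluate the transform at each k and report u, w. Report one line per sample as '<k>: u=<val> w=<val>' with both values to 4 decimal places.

0: u=-16.1359 w=-7.7812
1: u=-0.4529 w=-6.8786

k=0: b·v=24.8×(-3.396)=-84.2208; √(2b)=7.0427; u=(-84.2208+(-29.42))/7.0427=-16.1359, w=(-84.2208−(-29.42))/7.0427=-7.7812
k=1: b·v=24.8×(-1.041)=-25.8168; √(2b)=7.0427; u=(-25.8168+22.627)/7.0427=-0.4529, w=(-25.8168−22.627)/7.0427=-6.8786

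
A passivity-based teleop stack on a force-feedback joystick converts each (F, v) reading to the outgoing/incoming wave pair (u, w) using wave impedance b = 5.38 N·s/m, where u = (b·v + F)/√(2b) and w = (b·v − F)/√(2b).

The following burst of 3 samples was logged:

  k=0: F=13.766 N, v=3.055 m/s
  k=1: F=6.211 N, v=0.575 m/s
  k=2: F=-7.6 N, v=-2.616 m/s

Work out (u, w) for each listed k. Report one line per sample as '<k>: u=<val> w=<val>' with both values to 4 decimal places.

0: u=9.2072 w=0.8139
1: u=2.8365 w=-0.9504
2: u=-6.6075 w=-1.9737

k=0: b·v=5.38×3.055=16.4359; √(2b)=3.2802; u=(16.4359+13.766)/3.2802=9.2072, w=(16.4359−13.766)/3.2802=0.8139
k=1: b·v=5.38×0.575=3.0935; √(2b)=3.2802; u=(3.0935+6.211)/3.2802=2.8365, w=(3.0935−6.211)/3.2802=-0.9504
k=2: b·v=5.38×(-2.616)=-14.0741; √(2b)=3.2802; u=(-14.0741+(-7.6))/3.2802=-6.6075, w=(-14.0741−(-7.6))/3.2802=-1.9737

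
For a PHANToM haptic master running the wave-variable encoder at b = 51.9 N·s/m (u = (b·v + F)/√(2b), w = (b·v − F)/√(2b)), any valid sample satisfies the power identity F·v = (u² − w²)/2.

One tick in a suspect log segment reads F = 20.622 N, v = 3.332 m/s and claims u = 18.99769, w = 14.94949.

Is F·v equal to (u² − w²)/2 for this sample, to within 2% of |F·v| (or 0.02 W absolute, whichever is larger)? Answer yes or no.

yes

F·v = 20.622×3.332 = 68.71250 W.
(u² − w²)/2 = (360.91223 − 223.48725)/2 = 68.71249 W.
|Δ| = 0.00002;  2% of max(1, |F·v|) = 1.37425.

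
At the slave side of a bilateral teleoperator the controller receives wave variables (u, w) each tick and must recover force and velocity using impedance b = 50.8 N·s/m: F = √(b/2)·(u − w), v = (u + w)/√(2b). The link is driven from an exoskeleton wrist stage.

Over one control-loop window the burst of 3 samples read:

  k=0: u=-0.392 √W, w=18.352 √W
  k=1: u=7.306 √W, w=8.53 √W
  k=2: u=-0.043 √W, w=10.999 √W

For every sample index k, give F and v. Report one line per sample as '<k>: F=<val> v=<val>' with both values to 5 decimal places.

k=0: u−w=-18.74400, u+w=17.96000; √(b/2)=5.03984, √(2b)=10.07968; F=5.03984×(-18.744)=-94.46678, v=17.96000/10.07968=1.78180
k=1: u−w=-1.22400, u+w=15.83600; √(b/2)=5.03984, √(2b)=10.07968; F=5.03984×(-1.224)=-6.16877, v=15.83600/10.07968=1.57108
k=2: u−w=-11.04200, u+w=10.95600; √(b/2)=5.03984, √(2b)=10.07968; F=5.03984×(-11.042)=-55.64993, v=10.95600/10.07968=1.08694

0: F=-94.46678 v=1.78180
1: F=-6.16877 v=1.57108
2: F=-55.64993 v=1.08694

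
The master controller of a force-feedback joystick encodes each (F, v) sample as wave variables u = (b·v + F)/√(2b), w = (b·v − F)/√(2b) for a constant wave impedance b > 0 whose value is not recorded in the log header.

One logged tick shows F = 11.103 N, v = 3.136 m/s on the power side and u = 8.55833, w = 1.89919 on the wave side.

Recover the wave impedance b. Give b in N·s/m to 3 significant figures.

u + w = 10.4575;  u + w = √(2b)·v, so √(2b) = 10.4575/3.136 = 3.3347.
b = (√(2b))²/2 = 11.1200/2 = 5.5600.
(Check via u − w = 2F/√(2b): u − w = 6.6591, 2F/√(2b) = 6.6591.)

b = 5.56 N·s/m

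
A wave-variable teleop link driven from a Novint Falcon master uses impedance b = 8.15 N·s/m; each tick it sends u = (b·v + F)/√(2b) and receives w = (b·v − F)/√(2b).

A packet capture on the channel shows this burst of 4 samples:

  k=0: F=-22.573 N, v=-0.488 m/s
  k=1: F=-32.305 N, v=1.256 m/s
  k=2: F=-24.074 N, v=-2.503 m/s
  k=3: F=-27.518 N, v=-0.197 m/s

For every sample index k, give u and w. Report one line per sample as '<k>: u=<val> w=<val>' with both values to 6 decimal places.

k=0: b·v=8.15×(-0.488)=-3.977200; √(2b)=4.037326; u=(-3.977200+(-22.573))/4.037326=-6.576185, w=(-3.977200−(-22.573))/4.037326=4.605970
k=1: b·v=8.15×1.256=10.236400; √(2b)=4.037326; u=(10.236400+(-32.305))/4.037326=-5.466143, w=(10.236400−(-32.305))/4.037326=10.537024
k=2: b·v=8.15×(-2.503)=-20.399450; √(2b)=4.037326; u=(-20.399450+(-24.074))/4.037326=-11.015571, w=(-20.399450−(-24.074))/4.037326=0.910145
k=3: b·v=8.15×(-0.197)=-1.605550; √(2b)=4.037326; u=(-1.605550+(-27.518))/4.037326=-7.213574, w=(-1.605550−(-27.518))/4.037326=6.418221

0: u=-6.576185 w=4.605970
1: u=-5.466143 w=10.537024
2: u=-11.015571 w=0.910145
3: u=-7.213574 w=6.418221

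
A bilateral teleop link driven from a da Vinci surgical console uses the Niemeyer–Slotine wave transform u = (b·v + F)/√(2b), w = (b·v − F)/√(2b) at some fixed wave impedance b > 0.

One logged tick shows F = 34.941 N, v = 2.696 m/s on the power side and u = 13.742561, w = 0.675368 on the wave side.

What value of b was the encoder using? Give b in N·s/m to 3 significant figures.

u + w = 14.417929;  u + w = √(2b)·v, so √(2b) = 14.417929/2.696 = 5.347897.
b = (√(2b))²/2 = 28.599997/2 = 14.299999.
(Check via u − w = 2F/√(2b): u − w = 13.067193, 2F/√(2b) = 13.067194.)

b = 14.3 N·s/m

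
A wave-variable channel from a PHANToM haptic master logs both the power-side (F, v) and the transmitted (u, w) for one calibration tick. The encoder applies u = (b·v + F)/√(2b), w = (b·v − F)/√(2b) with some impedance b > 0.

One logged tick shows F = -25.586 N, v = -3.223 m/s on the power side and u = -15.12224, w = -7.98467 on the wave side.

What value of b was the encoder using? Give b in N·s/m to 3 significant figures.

b = 25.7 N·s/m

u + w = -23.1069;  u + w = √(2b)·v, so √(2b) = -23.1069/(-3.223) = 7.1694.
b = (√(2b))²/2 = 51.4000/2 = 25.7000.
(Check via u − w = 2F/√(2b): u − w = -7.1376, 2F/√(2b) = -7.1376.)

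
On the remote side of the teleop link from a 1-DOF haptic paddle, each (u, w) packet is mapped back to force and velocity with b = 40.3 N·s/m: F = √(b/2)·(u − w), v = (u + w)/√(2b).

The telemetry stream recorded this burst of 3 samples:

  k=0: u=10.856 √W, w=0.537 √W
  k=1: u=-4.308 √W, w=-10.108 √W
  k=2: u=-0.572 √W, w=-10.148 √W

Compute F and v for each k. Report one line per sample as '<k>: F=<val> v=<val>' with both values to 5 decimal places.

0: F=46.32070 v=1.26903
1: F=26.03548 v=-1.60575
2: F=42.98547 v=-1.19406

k=0: u−w=10.31900, u+w=11.39300; √(b/2)=4.48888, √(2b)=8.97775; F=4.48888×10.319=46.32070, v=11.39300/8.97775=1.26903
k=1: u−w=5.80000, u+w=-14.41600; √(b/2)=4.48888, √(2b)=8.97775; F=4.48888×5.8=26.03548, v=-14.41600/8.97775=-1.60575
k=2: u−w=9.57600, u+w=-10.72000; √(b/2)=4.48888, √(2b)=8.97775; F=4.48888×9.576=42.98547, v=-10.72000/8.97775=-1.19406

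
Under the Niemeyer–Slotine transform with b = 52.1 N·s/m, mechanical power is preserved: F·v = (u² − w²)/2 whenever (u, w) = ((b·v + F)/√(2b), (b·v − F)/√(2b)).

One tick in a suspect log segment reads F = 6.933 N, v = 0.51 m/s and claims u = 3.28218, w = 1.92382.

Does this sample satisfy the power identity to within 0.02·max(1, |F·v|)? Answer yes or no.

F·v = 6.933×0.51 = 3.5358 W.
(u² − w²)/2 = (10.7727 − 3.7011)/2 = 3.5358 W.
|Δ| = 0.0000;  2% of max(1, |F·v|) = 0.0707.

yes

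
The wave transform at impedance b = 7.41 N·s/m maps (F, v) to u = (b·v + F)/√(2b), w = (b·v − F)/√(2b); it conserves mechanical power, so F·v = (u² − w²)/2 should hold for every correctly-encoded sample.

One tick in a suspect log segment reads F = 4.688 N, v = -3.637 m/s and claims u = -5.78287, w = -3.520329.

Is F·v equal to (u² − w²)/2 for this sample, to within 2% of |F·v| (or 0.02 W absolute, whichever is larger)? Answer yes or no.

no

F·v = 4.688×(-3.637) = -17.050256 W.
(u² − w²)/2 = (33.441585 − 12.392716)/2 = 10.524435 W.
|Δ| = 27.574691;  2% of max(1, |F·v|) = 0.341005.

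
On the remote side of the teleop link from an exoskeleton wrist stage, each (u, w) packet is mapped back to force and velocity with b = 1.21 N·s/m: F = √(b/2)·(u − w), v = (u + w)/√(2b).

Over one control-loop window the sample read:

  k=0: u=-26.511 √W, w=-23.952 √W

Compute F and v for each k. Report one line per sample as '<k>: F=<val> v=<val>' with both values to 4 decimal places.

0: F=-1.9904 v=-32.4388

k=0: u−w=-2.5590, u+w=-50.4630; √(b/2)=0.7778, √(2b)=1.5556; F=0.7778×(-2.559)=-1.9904, v=-50.4630/1.5556=-32.4388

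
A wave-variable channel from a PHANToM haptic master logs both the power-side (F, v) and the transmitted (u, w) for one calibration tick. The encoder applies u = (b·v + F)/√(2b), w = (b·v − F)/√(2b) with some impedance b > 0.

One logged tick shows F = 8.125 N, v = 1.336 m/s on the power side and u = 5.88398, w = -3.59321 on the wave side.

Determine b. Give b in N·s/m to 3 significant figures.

u + w = 2.2908;  u + w = √(2b)·v, so √(2b) = 2.2908/1.336 = 1.7146.
b = (√(2b))²/2 = 2.9400/2 = 1.4700.
(Check via u − w = 2F/√(2b): u − w = 9.4772, 2F/√(2b) = 9.4772.)

b = 1.47 N·s/m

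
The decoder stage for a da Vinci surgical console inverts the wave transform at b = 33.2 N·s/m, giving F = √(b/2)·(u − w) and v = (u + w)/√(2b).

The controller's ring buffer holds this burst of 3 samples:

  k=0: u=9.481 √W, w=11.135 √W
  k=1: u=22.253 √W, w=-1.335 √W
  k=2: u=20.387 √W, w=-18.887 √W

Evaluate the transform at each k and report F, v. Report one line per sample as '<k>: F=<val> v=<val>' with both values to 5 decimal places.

0: F=-6.73891 v=2.53000
1: F=96.10482 v=2.56706
2: F=160.01444 v=0.18408

k=0: u−w=-1.65400, u+w=20.61600; √(b/2)=4.07431, √(2b)=8.14862; F=4.07431×(-1.654)=-6.73891, v=20.61600/8.14862=2.53000
k=1: u−w=23.58800, u+w=20.91800; √(b/2)=4.07431, √(2b)=8.14862; F=4.07431×23.588=96.10482, v=20.91800/8.14862=2.56706
k=2: u−w=39.27400, u+w=1.50000; √(b/2)=4.07431, √(2b)=8.14862; F=4.07431×39.274=160.01444, v=1.50000/8.14862=0.18408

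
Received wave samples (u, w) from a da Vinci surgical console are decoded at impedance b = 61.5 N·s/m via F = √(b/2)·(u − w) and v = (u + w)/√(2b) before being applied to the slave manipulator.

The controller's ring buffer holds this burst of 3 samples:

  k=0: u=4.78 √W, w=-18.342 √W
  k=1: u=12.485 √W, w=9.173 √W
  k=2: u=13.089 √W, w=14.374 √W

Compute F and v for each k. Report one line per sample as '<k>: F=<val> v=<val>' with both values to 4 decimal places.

0: F=128.2177 v=-1.2228
1: F=18.3659 v=1.9528
2: F=-7.1257 v=2.4763

k=0: u−w=23.1220, u+w=-13.5620; √(b/2)=5.5453, √(2b)=11.0905; F=5.5453×23.122=128.2177, v=-13.5620/11.0905=-1.2228
k=1: u−w=3.3120, u+w=21.6580; √(b/2)=5.5453, √(2b)=11.0905; F=5.5453×3.312=18.3659, v=21.6580/11.0905=1.9528
k=2: u−w=-1.2850, u+w=27.4630; √(b/2)=5.5453, √(2b)=11.0905; F=5.5453×(-1.285)=-7.1257, v=27.4630/11.0905=2.4763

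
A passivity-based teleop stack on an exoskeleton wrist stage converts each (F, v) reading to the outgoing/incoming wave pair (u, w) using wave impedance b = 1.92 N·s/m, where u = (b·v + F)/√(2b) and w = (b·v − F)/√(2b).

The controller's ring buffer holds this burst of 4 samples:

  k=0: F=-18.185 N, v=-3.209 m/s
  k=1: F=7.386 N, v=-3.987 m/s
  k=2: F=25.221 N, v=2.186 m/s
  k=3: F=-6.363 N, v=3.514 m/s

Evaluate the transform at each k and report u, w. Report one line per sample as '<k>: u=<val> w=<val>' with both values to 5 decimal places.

k=0: b·v=1.92×(-3.209)=-6.16128; √(2b)=1.95959; u=(-6.16128+(-18.185))/1.95959=-12.42416, w=(-6.16128−(-18.185))/1.95959=6.13583
k=1: b·v=1.92×(-3.987)=-7.65504; √(2b)=1.95959; u=(-7.65504+7.386)/1.95959=-0.13729, w=(-7.65504−7.386)/1.95959=-7.67560
k=2: b·v=1.92×2.186=4.19712; √(2b)=1.95959; u=(4.19712+25.221)/1.95959=15.01237, w=(4.19712−25.221)/1.95959=-10.72870
k=3: b·v=1.92×3.514=6.74688; √(2b)=1.95959; u=(6.74688+(-6.363))/1.95959=0.19590, w=(6.74688−(-6.363))/1.95959=6.69011

0: u=-12.42416 w=6.13583
1: u=-0.13729 w=-7.67560
2: u=15.01237 w=-10.72870
3: u=0.19590 w=6.69011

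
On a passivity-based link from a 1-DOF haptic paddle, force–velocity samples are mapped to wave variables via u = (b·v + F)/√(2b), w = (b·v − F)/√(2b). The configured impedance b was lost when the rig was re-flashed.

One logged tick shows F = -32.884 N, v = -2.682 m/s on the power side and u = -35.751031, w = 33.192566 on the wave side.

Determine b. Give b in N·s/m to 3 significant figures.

u + w = -2.558465;  u + w = √(2b)·v, so √(2b) = -2.558465/(-2.682) = 0.953939.
b = (√(2b))²/2 = 0.910000/2 = 0.455000.
(Check via u − w = 2F/√(2b): u − w = -68.943597, 2F/√(2b) = -68.943595.)

b = 0.455 N·s/m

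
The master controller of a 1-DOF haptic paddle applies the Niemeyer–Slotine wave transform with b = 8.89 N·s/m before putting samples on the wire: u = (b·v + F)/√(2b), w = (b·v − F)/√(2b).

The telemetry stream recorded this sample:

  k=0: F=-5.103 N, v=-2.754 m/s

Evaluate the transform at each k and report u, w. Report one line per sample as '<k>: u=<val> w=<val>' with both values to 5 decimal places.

0: u=-7.01651 w=-4.59610

k=0: b·v=8.89×(-2.754)=-24.48306; √(2b)=4.21663; u=(-24.48306+(-5.103))/4.21663=-7.01651, w=(-24.48306−(-5.103))/4.21663=-4.59610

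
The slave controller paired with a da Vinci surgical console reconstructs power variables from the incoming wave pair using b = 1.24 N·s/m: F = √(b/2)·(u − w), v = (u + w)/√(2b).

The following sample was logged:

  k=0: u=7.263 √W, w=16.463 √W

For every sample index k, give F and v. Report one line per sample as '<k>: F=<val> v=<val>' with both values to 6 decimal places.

0: F=-7.244087 v=15.066025

k=0: u−w=-9.200000, u+w=23.726000; √(b/2)=0.787401, √(2b)=1.574802; F=0.787401×(-9.2)=-7.244087, v=23.726000/1.574802=15.066025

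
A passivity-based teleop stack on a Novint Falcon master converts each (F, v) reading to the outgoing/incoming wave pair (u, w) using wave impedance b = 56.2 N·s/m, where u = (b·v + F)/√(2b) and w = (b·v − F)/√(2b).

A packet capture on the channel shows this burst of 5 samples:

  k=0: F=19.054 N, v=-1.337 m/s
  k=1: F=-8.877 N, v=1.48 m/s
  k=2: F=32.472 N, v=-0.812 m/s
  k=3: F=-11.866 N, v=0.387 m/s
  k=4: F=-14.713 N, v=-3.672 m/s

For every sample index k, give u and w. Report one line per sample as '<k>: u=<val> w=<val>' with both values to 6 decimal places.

0: u=-5.290134 w=-8.884589
1: u=7.008092 w=8.682700
2: u=-1.241515 w=-7.367217
3: u=0.932230 w=3.170700
4: u=-20.852836 w=-18.077292

k=0: b·v=56.2×(-1.337)=-75.139400; √(2b)=10.601887; u=(-75.139400+19.054)/10.601887=-5.290134, w=(-75.139400−19.054)/10.601887=-8.884589
k=1: b·v=56.2×1.48=83.176000; √(2b)=10.601887; u=(83.176000+(-8.877))/10.601887=7.008092, w=(83.176000−(-8.877))/10.601887=8.682700
k=2: b·v=56.2×(-0.812)=-45.634400; √(2b)=10.601887; u=(-45.634400+32.472)/10.601887=-1.241515, w=(-45.634400−32.472)/10.601887=-7.367217
k=3: b·v=56.2×0.387=21.749400; √(2b)=10.601887; u=(21.749400+(-11.866))/10.601887=0.932230, w=(21.749400−(-11.866))/10.601887=3.170700
k=4: b·v=56.2×(-3.672)=-206.366400; √(2b)=10.601887; u=(-206.366400+(-14.713))/10.601887=-20.852836, w=(-206.366400−(-14.713))/10.601887=-18.077292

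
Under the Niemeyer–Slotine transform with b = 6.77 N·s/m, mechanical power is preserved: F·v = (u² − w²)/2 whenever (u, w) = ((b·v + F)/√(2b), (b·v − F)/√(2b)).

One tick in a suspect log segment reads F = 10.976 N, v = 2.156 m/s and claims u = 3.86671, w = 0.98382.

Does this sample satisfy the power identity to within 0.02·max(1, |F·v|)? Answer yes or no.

F·v = 10.976×2.156 = 23.66426 W.
(u² − w²)/2 = (14.95145 − 0.96790)/2 = 6.99177 W.
|Δ| = 16.67248;  2% of max(1, |F·v|) = 0.47329.

no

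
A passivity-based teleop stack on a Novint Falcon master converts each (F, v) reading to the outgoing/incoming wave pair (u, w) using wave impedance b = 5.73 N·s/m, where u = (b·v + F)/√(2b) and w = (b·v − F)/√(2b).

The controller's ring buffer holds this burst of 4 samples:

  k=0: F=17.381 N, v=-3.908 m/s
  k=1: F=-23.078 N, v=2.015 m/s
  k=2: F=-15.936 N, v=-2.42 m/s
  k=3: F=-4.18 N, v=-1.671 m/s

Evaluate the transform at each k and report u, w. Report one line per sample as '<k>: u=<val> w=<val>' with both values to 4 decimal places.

k=0: b·v=5.73×(-3.908)=-22.3928; √(2b)=3.3853; u=(-22.3928+17.381)/3.3853=-1.4805, w=(-22.3928−17.381)/3.3853=-11.7491
k=1: b·v=5.73×2.015=11.5460; √(2b)=3.3853; u=(11.5460+(-23.078))/3.3853=-3.4065, w=(11.5460−(-23.078))/3.3853=10.2278
k=2: b·v=5.73×(-2.42)=-13.8666; √(2b)=3.3853; u=(-13.8666+(-15.936))/3.3853=-8.8036, w=(-13.8666−(-15.936))/3.3853=0.6113
k=3: b·v=5.73×(-1.671)=-9.5748; √(2b)=3.3853; u=(-9.5748+(-4.18))/3.3853=-4.0632, w=(-9.5748−(-4.18))/3.3853=-1.5936

0: u=-1.4805 w=-11.7491
1: u=-3.4065 w=10.2278
2: u=-8.8036 w=0.6113
3: u=-4.0632 w=-1.5936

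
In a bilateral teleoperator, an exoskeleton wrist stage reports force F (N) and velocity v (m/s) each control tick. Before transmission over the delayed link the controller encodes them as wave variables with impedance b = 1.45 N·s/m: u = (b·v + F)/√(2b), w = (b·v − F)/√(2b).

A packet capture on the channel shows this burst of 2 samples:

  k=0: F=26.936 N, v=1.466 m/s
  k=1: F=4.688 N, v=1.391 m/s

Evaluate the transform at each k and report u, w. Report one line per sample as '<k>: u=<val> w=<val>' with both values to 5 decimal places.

0: u=17.06562 w=-14.56911
1: u=3.93728 w=-1.56849

k=0: b·v=1.45×1.466=2.12570; √(2b)=1.70294; u=(2.12570+26.936)/1.70294=17.06562, w=(2.12570−26.936)/1.70294=-14.56911
k=1: b·v=1.45×1.391=2.01695; √(2b)=1.70294; u=(2.01695+4.688)/1.70294=3.93728, w=(2.01695−4.688)/1.70294=-1.56849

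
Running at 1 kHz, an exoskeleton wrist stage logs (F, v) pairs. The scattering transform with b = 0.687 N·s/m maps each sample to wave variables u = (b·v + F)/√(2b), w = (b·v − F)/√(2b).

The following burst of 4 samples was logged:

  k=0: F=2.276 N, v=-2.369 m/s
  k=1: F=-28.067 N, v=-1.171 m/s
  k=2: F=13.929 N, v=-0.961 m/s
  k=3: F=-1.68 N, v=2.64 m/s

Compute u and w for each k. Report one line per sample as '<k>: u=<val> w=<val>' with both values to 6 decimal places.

k=0: b·v=0.687×(-2.369)=-1.627503; √(2b)=1.172177; u=(-1.627503+2.276)/1.172177=0.553241, w=(-1.627503−2.276)/1.172177=-3.330130
k=1: b·v=0.687×(-1.171)=-0.804477; √(2b)=1.172177; u=(-0.804477+(-28.067))/1.172177=-24.630637, w=(-0.804477−(-28.067))/1.172177=23.258017
k=2: b·v=0.687×(-0.961)=-0.660207; √(2b)=1.172177; u=(-0.660207+13.929)/1.172177=11.319782, w=(-0.660207−13.929)/1.172177=-12.446244
k=3: b·v=0.687×2.64=1.813680; √(2b)=1.172177; u=(1.813680+(-1.68))/1.172177=0.114044, w=(1.813680−(-1.68))/1.172177=2.980504

0: u=0.553241 w=-3.330130
1: u=-24.630637 w=23.258017
2: u=11.319782 w=-12.446244
3: u=0.114044 w=2.980504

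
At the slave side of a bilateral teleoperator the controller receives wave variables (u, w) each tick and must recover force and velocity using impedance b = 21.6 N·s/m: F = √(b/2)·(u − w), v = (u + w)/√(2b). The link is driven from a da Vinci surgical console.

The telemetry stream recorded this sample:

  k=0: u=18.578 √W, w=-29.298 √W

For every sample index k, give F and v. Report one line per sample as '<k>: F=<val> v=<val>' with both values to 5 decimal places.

k=0: u−w=47.87600, u+w=-10.72000; √(b/2)=3.28634, √(2b)=6.57267; F=3.28634×47.876=157.33659, v=-10.72000/6.57267=-1.63100

0: F=157.33659 v=-1.63100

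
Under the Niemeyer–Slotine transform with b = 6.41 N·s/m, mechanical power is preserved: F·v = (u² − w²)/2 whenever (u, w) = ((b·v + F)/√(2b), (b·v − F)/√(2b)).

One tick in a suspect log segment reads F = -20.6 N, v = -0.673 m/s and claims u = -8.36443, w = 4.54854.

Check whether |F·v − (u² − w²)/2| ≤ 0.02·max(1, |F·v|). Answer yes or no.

no

F·v = (-20.6)×(-0.673) = 13.8638 W.
(u² − w²)/2 = (69.9637 − 20.6892)/2 = 24.6372 W.
|Δ| = 10.7734;  2% of max(1, |F·v|) = 0.2773.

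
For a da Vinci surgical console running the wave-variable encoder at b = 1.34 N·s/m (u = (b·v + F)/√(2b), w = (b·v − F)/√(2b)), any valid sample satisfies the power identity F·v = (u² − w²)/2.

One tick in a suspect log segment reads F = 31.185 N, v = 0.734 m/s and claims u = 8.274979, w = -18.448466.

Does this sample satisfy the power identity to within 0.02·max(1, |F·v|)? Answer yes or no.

F·v = 31.185×0.734 = 22.889790 W.
(u² − w²)/2 = (68.475277 − 340.345898)/2 = -135.935310 W.
|Δ| = 158.825100;  2% of max(1, |F·v|) = 0.457796.

no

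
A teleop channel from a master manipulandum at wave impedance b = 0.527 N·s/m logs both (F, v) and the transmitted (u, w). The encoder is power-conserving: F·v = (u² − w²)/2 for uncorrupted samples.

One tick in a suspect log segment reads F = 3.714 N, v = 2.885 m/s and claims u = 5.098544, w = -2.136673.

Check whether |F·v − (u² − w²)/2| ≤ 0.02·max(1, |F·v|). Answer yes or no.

F·v = 3.714×2.885 = 10.714890 W.
(u² − w²)/2 = (25.995151 − 4.565372)/2 = 10.714890 W.
|Δ| = 0.000000;  2% of max(1, |F·v|) = 0.214298.

yes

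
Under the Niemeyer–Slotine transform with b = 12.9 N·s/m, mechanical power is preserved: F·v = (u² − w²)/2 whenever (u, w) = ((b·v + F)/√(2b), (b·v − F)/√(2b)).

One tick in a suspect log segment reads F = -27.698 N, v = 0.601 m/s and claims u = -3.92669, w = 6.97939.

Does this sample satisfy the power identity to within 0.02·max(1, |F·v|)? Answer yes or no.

yes

F·v = (-27.698)×0.601 = -16.6465 W.
(u² − w²)/2 = (15.4189 − 48.7119)/2 = -16.6465 W.
|Δ| = 0.0000;  2% of max(1, |F·v|) = 0.3329.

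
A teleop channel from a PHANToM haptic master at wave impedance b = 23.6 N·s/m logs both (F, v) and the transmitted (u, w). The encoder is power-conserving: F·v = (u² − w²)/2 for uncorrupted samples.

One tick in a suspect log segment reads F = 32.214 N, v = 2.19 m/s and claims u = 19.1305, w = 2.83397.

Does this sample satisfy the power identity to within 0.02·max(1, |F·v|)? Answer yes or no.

no

F·v = 32.214×2.19 = 70.54866 W.
(u² − w²)/2 = (365.97603 − 8.03139)/2 = 178.97232 W.
|Δ| = 108.42366;  2% of max(1, |F·v|) = 1.41097.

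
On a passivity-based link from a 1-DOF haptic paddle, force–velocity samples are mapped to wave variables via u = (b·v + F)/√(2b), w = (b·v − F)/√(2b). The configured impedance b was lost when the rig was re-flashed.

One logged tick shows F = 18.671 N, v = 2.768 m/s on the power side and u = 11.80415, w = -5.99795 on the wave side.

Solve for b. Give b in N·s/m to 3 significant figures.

u + w = 5.80620;  u + w = √(2b)·v, so √(2b) = 5.80620/2.768 = 2.09762.
b = (√(2b))²/2 = 4.39999/2 = 2.20000.
(Check via u − w = 2F/√(2b): u − w = 17.80210, 2F/√(2b) = 17.80212.)

b = 2.2 N·s/m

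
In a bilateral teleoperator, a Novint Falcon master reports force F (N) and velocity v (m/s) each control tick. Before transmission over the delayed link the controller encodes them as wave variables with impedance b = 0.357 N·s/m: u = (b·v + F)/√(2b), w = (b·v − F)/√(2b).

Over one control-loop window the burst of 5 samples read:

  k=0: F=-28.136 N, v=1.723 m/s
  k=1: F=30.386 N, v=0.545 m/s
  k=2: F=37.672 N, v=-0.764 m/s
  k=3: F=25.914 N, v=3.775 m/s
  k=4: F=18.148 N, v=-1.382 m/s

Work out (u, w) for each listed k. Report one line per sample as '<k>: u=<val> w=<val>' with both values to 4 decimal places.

k=0: b·v=0.357×1.723=0.6151; √(2b)=0.8450; u=(0.6151+(-28.136))/0.8450=-32.5697, w=(0.6151−(-28.136))/0.8450=34.0256
k=1: b·v=0.357×0.545=0.1946; √(2b)=0.8450; u=(0.1946+30.386)/0.8450=36.1907, w=(0.1946−30.386)/0.8450=-35.7301
k=2: b·v=0.357×(-0.764)=-0.2727; √(2b)=0.8450; u=(-0.2727+37.672)/0.8450=44.2602, w=(-0.2727−37.672)/0.8450=-44.9058
k=3: b·v=0.357×3.775=1.3477; √(2b)=0.8450; u=(1.3477+25.914)/0.8450=32.2629, w=(1.3477−25.914)/0.8450=-29.0731
k=4: b·v=0.357×(-1.382)=-0.4934; √(2b)=0.8450; u=(-0.4934+18.148)/0.8450=20.8934, w=(-0.4934−18.148)/0.8450=-22.0612

0: u=-32.5697 w=34.0256
1: u=36.1907 w=-35.7301
2: u=44.2602 w=-44.9058
3: u=32.2629 w=-29.0731
4: u=20.8934 w=-22.0612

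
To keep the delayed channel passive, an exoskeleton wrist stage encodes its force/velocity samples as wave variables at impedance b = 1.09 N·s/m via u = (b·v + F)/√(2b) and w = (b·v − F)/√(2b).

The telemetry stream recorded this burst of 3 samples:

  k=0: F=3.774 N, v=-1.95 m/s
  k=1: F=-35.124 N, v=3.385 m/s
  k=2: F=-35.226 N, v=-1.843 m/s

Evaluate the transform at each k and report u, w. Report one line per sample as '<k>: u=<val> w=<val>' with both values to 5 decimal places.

k=0: b·v=1.09×(-1.95)=-2.12550; √(2b)=1.47648; u=(-2.12550+3.774)/1.47648=1.11651, w=(-2.12550−3.774)/1.47648=-3.99565
k=1: b·v=1.09×3.385=3.68965; √(2b)=1.47648; u=(3.68965+(-35.124))/1.47648=-21.29003, w=(3.68965−(-35.124))/1.47648=26.28792
k=2: b·v=1.09×(-1.843)=-2.00887; √(2b)=1.47648; u=(-2.00887+(-35.226))/1.47648=-25.21864, w=(-2.00887−(-35.226))/1.47648=22.49748

0: u=1.11651 w=-3.99565
1: u=-21.29003 w=26.28792
2: u=-25.21864 w=22.49748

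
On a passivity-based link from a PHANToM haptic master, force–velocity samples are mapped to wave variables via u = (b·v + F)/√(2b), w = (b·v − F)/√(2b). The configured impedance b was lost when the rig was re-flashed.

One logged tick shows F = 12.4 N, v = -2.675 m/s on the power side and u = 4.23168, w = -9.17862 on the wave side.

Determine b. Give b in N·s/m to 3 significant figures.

b = 1.71 N·s/m

u + w = -4.9469;  u + w = √(2b)·v, so √(2b) = -4.9469/(-2.675) = 1.8493.
b = (√(2b))²/2 = 3.4200/2 = 1.7100.
(Check via u − w = 2F/√(2b): u − w = 13.4103, 2F/√(2b) = 13.4103.)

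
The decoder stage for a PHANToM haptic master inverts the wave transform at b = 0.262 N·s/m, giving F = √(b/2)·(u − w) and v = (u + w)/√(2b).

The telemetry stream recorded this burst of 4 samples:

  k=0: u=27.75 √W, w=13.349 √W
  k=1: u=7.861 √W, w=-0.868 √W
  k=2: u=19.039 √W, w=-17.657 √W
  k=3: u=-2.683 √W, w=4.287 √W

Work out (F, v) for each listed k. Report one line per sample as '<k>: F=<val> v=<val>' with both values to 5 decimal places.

0: F=5.21229 v=56.77611
1: F=3.15937 v=9.66046
2: F=13.28172 v=1.90916
3: F=-2.52272 v=2.21584

k=0: u−w=14.40100, u+w=41.09900; √(b/2)=0.36194, √(2b)=0.72388; F=0.36194×14.401=5.21229, v=41.09900/0.72388=56.77611
k=1: u−w=8.72900, u+w=6.99300; √(b/2)=0.36194, √(2b)=0.72388; F=0.36194×8.729=3.15937, v=6.99300/0.72388=9.66046
k=2: u−w=36.69600, u+w=1.38200; √(b/2)=0.36194, √(2b)=0.72388; F=0.36194×36.696=13.28172, v=1.38200/0.72388=1.90916
k=3: u−w=-6.97000, u+w=1.60400; √(b/2)=0.36194, √(2b)=0.72388; F=0.36194×(-6.97)=-2.52272, v=1.60400/0.72388=2.21584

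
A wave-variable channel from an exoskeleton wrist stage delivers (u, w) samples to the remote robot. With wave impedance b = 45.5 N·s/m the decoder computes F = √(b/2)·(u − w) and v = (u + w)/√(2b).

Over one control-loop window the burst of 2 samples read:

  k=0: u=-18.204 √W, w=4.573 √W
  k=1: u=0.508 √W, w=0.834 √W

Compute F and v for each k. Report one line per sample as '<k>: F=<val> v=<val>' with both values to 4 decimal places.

k=0: u−w=-22.7770, u+w=-13.6310; √(b/2)=4.7697, √(2b)=9.5394; F=4.7697×(-22.777)=-108.6394, v=-13.6310/9.5394=-1.4289
k=1: u−w=-0.3260, u+w=1.3420; √(b/2)=4.7697, √(2b)=9.5394; F=4.7697×(-0.326)=-1.5549, v=1.3420/9.5394=0.1407

0: F=-108.6394 v=-1.4289
1: F=-1.5549 v=0.1407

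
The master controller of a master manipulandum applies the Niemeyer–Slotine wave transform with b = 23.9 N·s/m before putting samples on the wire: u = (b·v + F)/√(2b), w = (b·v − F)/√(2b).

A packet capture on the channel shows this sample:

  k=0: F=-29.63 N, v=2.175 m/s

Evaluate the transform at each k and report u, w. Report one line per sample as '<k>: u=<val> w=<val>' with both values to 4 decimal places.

0: u=3.2330 w=11.8044

k=0: b·v=23.9×2.175=51.9825; √(2b)=6.9138; u=(51.9825+(-29.63))/6.9138=3.2330, w=(51.9825−(-29.63))/6.9138=11.8044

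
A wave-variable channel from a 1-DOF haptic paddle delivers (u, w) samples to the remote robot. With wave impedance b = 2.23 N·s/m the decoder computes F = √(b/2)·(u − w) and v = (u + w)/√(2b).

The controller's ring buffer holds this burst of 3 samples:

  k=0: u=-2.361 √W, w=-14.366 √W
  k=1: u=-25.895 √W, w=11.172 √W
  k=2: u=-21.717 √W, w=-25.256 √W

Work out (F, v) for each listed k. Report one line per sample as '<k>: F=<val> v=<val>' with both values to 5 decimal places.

k=0: u−w=12.00500, u+w=-16.72700; √(b/2)=1.05594, √(2b)=2.11187; F=1.05594×12.005=12.67651, v=-16.72700/2.11187=-7.92046
k=1: u−w=-37.06700, u+w=-14.72300; √(b/2)=1.05594, √(2b)=2.11187; F=1.05594×(-37.067)=-39.14037, v=-14.72300/2.11187=-6.97154
k=2: u−w=3.53900, u+w=-46.97300; √(b/2)=1.05594, √(2b)=2.11187; F=1.05594×3.539=3.73696, v=-46.97300/2.11187=-22.24236

0: F=12.67651 v=-7.92046
1: F=-39.14037 v=-6.97154
2: F=3.73696 v=-22.24236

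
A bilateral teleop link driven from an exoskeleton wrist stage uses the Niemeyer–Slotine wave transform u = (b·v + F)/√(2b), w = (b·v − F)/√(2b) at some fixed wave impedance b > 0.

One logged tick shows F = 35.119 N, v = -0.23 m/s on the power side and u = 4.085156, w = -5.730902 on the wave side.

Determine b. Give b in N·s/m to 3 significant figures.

u + w = -1.645746;  u + w = √(2b)·v, so √(2b) = -1.645746/(-0.23) = 7.155417.
b = (√(2b))²/2 = 51.199998/2 = 25.599999.
(Check via u − w = 2F/√(2b): u − w = 9.816058, 2F/√(2b) = 9.816059.)

b = 25.6 N·s/m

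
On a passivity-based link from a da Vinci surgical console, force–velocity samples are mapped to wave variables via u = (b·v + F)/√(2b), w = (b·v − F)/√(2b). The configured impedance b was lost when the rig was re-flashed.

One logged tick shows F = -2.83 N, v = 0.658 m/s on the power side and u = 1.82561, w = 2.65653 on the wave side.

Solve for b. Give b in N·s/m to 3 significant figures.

b = 23.2 N·s/m

u + w = 4.48214;  u + w = √(2b)·v, so √(2b) = 4.48214/0.658 = 6.81176.
b = (√(2b))²/2 = 46.40011/2 = 23.20006.
(Check via u − w = 2F/√(2b): u − w = -0.83092, 2F/√(2b) = -0.83092.)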